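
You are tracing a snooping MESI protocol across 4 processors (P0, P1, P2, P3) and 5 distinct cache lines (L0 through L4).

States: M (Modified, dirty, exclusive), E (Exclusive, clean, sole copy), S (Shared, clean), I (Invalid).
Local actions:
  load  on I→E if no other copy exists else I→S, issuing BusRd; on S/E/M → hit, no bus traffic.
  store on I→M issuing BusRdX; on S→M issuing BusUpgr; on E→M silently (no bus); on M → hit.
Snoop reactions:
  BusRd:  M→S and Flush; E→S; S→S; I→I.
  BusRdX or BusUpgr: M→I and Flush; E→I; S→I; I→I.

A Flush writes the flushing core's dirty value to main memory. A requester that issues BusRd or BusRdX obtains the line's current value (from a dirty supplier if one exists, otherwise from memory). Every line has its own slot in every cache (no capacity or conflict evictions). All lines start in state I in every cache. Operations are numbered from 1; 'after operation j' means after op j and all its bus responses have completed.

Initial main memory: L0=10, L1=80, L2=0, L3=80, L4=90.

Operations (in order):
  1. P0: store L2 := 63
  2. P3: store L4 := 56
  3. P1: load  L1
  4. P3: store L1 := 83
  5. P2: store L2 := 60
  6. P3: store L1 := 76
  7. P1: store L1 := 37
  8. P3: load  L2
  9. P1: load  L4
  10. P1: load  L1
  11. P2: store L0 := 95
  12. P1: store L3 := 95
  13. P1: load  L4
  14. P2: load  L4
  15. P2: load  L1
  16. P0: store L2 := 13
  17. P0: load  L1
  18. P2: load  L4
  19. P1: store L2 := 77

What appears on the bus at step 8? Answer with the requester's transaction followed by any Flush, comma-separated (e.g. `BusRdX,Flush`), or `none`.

step 1: P0: store L2 := 63  ⟶  MIII  (L2)  txn=BusRdX  M[L2]=0
step 2: P3: store L4 := 56  ⟶  IIIM  (L4)  txn=BusRdX  M[L4]=90
step 3: P1: load  L1  ⟶  IEII  (L1)  txn=BusRd  M[L1]=80
step 4: P3: store L1 := 83  ⟶  IIIM  (L1)  txn=BusRdX  M[L1]=80
step 5: P2: store L2 := 60  ⟶  IIMI  (L2)  txn=BusRdX+Flush  M[L2]=63
step 6: P3: store L1 := 76  ⟶  IIIM  (L1)  txn=∅  M[L1]=80
step 7: P1: store L1 := 37  ⟶  IMII  (L1)  txn=BusRdX+Flush  M[L1]=76
step 8: P3: load  L2  ⟶  IISS  (L2)  txn=BusRd+Flush  M[L2]=60
step 9: P1: load  L4  ⟶  ISIS  (L4)  txn=BusRd+Flush  M[L4]=56
step 10: P1: load  L1  ⟶  IMII  (L1)  txn=∅  M[L1]=76
step 11: P2: store L0 := 95  ⟶  IIMI  (L0)  txn=BusRdX  M[L0]=10
step 12: P1: store L3 := 95  ⟶  IMII  (L3)  txn=BusRdX  M[L3]=80
step 13: P1: load  L4  ⟶  ISIS  (L4)  txn=∅  M[L4]=56
step 14: P2: load  L4  ⟶  ISSS  (L4)  txn=BusRd  M[L4]=56
step 15: P2: load  L1  ⟶  ISSI  (L1)  txn=BusRd+Flush  M[L1]=37
step 16: P0: store L2 := 13  ⟶  MIII  (L2)  txn=BusRdX  M[L2]=60
step 17: P0: load  L1  ⟶  SSSI  (L1)  txn=BusRd  M[L1]=37
step 18: P2: load  L4  ⟶  ISSS  (L4)  txn=∅  M[L4]=56
step 19: P1: store L2 := 77  ⟶  IMII  (L2)  txn=BusRdX+Flush  M[L2]=13

bus = BusRd,Flush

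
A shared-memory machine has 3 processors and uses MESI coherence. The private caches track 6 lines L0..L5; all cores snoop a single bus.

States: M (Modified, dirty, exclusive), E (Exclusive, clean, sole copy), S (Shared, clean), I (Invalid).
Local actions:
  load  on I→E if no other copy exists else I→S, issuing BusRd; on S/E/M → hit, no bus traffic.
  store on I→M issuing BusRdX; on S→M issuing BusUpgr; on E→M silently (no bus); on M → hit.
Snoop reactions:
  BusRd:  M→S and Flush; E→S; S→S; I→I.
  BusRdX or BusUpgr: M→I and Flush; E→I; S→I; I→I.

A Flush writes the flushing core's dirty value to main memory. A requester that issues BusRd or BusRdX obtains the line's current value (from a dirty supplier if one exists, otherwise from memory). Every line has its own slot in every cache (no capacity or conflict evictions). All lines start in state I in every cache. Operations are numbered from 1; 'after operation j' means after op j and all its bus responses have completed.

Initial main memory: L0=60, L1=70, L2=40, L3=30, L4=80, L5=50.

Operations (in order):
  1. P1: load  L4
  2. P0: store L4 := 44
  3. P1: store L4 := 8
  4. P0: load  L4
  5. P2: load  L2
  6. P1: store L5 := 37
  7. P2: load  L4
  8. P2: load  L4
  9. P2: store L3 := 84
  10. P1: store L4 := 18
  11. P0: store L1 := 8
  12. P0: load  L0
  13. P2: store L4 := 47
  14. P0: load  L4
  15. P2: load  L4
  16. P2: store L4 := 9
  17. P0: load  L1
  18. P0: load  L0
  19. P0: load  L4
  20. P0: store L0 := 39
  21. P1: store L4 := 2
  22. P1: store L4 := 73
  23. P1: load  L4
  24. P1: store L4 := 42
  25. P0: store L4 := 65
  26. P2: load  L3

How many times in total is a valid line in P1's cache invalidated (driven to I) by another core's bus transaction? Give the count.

invalidations = 3

step 1: P1: load  L4  ⟶  IEI  (L4)  txn=BusRd  M[L4]=80
step 2: P0: store L4 := 44  ⟶  MII  (L4)  txn=BusRdX  M[L4]=80
step 3: P1: store L4 := 8  ⟶  IMI  (L4)  txn=BusRdX+Flush  M[L4]=44
step 4: P0: load  L4  ⟶  SSI  (L4)  txn=BusRd+Flush  M[L4]=8
step 5: P2: load  L2  ⟶  IIE  (L2)  txn=BusRd  M[L2]=40
step 6: P1: store L5 := 37  ⟶  IMI  (L5)  txn=BusRdX  M[L5]=50
step 7: P2: load  L4  ⟶  SSS  (L4)  txn=BusRd  M[L4]=8
step 8: P2: load  L4  ⟶  SSS  (L4)  txn=∅  M[L4]=8
step 9: P2: store L3 := 84  ⟶  IIM  (L3)  txn=BusRdX  M[L3]=30
step 10: P1: store L4 := 18  ⟶  IMI  (L4)  txn=BusUpgr  M[L4]=8
step 11: P0: store L1 := 8  ⟶  MII  (L1)  txn=BusRdX  M[L1]=70
step 12: P0: load  L0  ⟶  EII  (L0)  txn=BusRd  M[L0]=60
step 13: P2: store L4 := 47  ⟶  IIM  (L4)  txn=BusRdX+Flush  M[L4]=18
step 14: P0: load  L4  ⟶  SIS  (L4)  txn=BusRd+Flush  M[L4]=47
step 15: P2: load  L4  ⟶  SIS  (L4)  txn=∅  M[L4]=47
step 16: P2: store L4 := 9  ⟶  IIM  (L4)  txn=BusUpgr  M[L4]=47
step 17: P0: load  L1  ⟶  MII  (L1)  txn=∅  M[L1]=70
step 18: P0: load  L0  ⟶  EII  (L0)  txn=∅  M[L0]=60
step 19: P0: load  L4  ⟶  SIS  (L4)  txn=BusRd+Flush  M[L4]=9
step 20: P0: store L0 := 39  ⟶  MII  (L0)  txn=∅  M[L0]=60
step 21: P1: store L4 := 2  ⟶  IMI  (L4)  txn=BusRdX  M[L4]=9
step 22: P1: store L4 := 73  ⟶  IMI  (L4)  txn=∅  M[L4]=9
step 23: P1: load  L4  ⟶  IMI  (L4)  txn=∅  M[L4]=9
step 24: P1: store L4 := 42  ⟶  IMI  (L4)  txn=∅  M[L4]=9
step 25: P0: store L4 := 65  ⟶  MII  (L4)  txn=BusRdX+Flush  M[L4]=42
step 26: P2: load  L3  ⟶  IIM  (L3)  txn=∅  M[L3]=30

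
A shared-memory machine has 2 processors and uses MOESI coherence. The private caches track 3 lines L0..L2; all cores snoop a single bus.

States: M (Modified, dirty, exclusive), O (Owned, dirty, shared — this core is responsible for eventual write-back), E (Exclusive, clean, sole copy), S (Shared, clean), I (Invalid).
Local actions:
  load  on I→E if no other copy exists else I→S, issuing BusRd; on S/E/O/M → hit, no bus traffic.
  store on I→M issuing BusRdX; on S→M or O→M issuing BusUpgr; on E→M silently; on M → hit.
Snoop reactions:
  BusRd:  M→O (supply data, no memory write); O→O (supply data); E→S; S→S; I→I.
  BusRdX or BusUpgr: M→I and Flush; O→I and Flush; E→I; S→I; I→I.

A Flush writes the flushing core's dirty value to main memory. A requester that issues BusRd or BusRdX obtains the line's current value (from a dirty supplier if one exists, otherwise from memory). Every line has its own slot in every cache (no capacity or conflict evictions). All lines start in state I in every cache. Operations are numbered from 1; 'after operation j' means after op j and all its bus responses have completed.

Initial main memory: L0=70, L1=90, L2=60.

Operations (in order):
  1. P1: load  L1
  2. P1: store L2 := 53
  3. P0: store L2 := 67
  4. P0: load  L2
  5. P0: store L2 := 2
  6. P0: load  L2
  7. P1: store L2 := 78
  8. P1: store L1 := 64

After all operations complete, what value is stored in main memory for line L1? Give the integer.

memory[L1] = 90

1. P1: load  L1  bus=[BusRd]  L1: P0=I P1=E  mem[L1]=90
2. P1: store L2 := 53  bus=[BusRdX]  L2: P0=I P1=M  mem[L2]=60
3. P0: store L2 := 67  bus=[BusRdX,Flush]  L2: P0=M P1=I  mem[L2]=53
4. P0: load  L2  bus=[-]  L2: P0=M P1=I  mem[L2]=53
5. P0: store L2 := 2  bus=[-]  L2: P0=M P1=I  mem[L2]=53
6. P0: load  L2  bus=[-]  L2: P0=M P1=I  mem[L2]=53
7. P1: store L2 := 78  bus=[BusRdX,Flush]  L2: P0=I P1=M  mem[L2]=2
8. P1: store L1 := 64  bus=[-]  L1: P0=I P1=M  mem[L1]=90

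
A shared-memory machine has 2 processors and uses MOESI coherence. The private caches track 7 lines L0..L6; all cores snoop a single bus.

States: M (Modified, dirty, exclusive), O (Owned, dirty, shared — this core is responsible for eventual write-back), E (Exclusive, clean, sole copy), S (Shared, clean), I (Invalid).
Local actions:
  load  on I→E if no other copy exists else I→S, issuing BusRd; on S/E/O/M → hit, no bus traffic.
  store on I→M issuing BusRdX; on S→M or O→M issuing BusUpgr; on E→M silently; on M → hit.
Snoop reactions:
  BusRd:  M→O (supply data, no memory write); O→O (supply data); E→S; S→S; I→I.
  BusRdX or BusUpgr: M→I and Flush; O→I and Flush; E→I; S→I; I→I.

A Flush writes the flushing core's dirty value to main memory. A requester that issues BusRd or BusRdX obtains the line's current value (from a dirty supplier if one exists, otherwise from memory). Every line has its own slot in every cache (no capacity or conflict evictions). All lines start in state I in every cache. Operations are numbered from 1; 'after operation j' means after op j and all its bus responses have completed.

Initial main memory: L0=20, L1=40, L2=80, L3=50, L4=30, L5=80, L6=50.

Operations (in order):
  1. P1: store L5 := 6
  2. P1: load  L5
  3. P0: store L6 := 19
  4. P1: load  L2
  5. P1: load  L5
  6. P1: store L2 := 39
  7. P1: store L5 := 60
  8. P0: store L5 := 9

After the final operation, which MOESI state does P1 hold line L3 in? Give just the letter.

1. P1: store L5 := 6  bus=[BusRdX]  L5: P0=I P1=M  mem[L5]=80
2. P1: load  L5  bus=[-]  L5: P0=I P1=M  mem[L5]=80
3. P0: store L6 := 19  bus=[BusRdX]  L6: P0=M P1=I  mem[L6]=50
4. P1: load  L2  bus=[BusRd]  L2: P0=I P1=E  mem[L2]=80
5. P1: load  L5  bus=[-]  L5: P0=I P1=M  mem[L5]=80
6. P1: store L2 := 39  bus=[-]  L2: P0=I P1=M  mem[L2]=80
7. P1: store L5 := 60  bus=[-]  L5: P0=I P1=M  mem[L5]=80
8. P0: store L5 := 9  bus=[BusRdX,Flush]  L5: P0=M P1=I  mem[L5]=60

state = I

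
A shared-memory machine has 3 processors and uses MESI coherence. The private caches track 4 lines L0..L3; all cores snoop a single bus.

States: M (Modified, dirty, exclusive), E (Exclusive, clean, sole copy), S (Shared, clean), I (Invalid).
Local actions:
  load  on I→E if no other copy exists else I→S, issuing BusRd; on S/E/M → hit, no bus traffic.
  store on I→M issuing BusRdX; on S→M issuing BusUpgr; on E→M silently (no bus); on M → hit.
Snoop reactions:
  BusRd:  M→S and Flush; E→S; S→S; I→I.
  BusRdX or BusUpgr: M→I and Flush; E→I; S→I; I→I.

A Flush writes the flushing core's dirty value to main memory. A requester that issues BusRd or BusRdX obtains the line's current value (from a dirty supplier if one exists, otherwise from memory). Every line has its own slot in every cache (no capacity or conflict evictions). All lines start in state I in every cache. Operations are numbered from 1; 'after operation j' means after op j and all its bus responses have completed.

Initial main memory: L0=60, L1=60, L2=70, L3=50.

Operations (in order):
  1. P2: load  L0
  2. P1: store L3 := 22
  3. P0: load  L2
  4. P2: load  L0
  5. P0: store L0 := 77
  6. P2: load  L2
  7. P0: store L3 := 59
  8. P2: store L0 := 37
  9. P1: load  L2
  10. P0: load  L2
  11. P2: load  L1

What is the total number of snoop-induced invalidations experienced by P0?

[1] P2: load  L0 | P0:I, P1:I, P2:E(60) | bus: BusRd
[2] P1: store L3 := 22 | P0:I, P1:M(22), P2:I | bus: BusRdX
[3] P0: load  L2 | P0:E(70), P1:I, P2:I | bus: BusRd
[4] P2: load  L0 | P0:I, P1:I, P2:E(60) | bus: none
[5] P0: store L0 := 77 | P0:M(77), P1:I, P2:I | bus: BusRdX
[6] P2: load  L2 | P0:S(70), P1:I, P2:S(70) | bus: BusRd
[7] P0: store L3 := 59 | P0:M(59), P1:I, P2:I | bus: BusRdX,Flush
[8] P2: store L0 := 37 | P0:I, P1:I, P2:M(37) | bus: BusRdX,Flush
[9] P1: load  L2 | P0:S(70), P1:S(70), P2:S(70) | bus: BusRd
[10] P0: load  L2 | P0:S(70), P1:S(70), P2:S(70) | bus: none
[11] P2: load  L1 | P0:I, P1:I, P2:E(60) | bus: BusRd

invalidations = 1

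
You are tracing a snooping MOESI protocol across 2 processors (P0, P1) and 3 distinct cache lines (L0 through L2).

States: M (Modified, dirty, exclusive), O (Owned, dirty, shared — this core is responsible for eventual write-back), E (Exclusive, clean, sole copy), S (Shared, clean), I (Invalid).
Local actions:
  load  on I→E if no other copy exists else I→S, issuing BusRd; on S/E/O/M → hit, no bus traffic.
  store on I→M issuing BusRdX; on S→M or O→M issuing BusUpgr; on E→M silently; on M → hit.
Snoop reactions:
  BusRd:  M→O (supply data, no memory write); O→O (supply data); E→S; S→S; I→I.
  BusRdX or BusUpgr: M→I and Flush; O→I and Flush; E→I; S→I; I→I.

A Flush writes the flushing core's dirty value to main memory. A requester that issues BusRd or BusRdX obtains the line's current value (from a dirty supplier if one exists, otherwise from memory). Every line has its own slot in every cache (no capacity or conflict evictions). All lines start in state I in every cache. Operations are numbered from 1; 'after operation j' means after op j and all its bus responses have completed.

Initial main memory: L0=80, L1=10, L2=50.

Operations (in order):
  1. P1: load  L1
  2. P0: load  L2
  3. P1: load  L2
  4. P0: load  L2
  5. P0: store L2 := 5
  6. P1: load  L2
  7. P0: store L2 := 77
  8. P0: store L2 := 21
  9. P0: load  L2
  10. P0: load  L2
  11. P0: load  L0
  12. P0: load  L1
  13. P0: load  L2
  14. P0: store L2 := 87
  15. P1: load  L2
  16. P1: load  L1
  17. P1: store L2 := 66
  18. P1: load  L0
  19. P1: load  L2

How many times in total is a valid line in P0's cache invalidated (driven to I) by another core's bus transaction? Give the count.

1. P1: load  L1  bus=[BusRd]  L1: P0=I P1=E  mem[L1]=10
2. P0: load  L2  bus=[BusRd]  L2: P0=E P1=I  mem[L2]=50
3. P1: load  L2  bus=[BusRd]  L2: P0=S P1=S  mem[L2]=50
4. P0: load  L2  bus=[-]  L2: P0=S P1=S  mem[L2]=50
5. P0: store L2 := 5  bus=[BusUpgr]  L2: P0=M P1=I  mem[L2]=50
6. P1: load  L2  bus=[BusRd]  L2: P0=O P1=S  mem[L2]=50
7. P0: store L2 := 77  bus=[BusUpgr]  L2: P0=M P1=I  mem[L2]=50
8. P0: store L2 := 21  bus=[-]  L2: P0=M P1=I  mem[L2]=50
9. P0: load  L2  bus=[-]  L2: P0=M P1=I  mem[L2]=50
10. P0: load  L2  bus=[-]  L2: P0=M P1=I  mem[L2]=50
11. P0: load  L0  bus=[BusRd]  L0: P0=E P1=I  mem[L0]=80
12. P0: load  L1  bus=[BusRd]  L1: P0=S P1=S  mem[L1]=10
13. P0: load  L2  bus=[-]  L2: P0=M P1=I  mem[L2]=50
14. P0: store L2 := 87  bus=[-]  L2: P0=M P1=I  mem[L2]=50
15. P1: load  L2  bus=[BusRd]  L2: P0=O P1=S  mem[L2]=50
16. P1: load  L1  bus=[-]  L1: P0=S P1=S  mem[L1]=10
17. P1: store L2 := 66  bus=[BusUpgr,Flush]  L2: P0=I P1=M  mem[L2]=87
18. P1: load  L0  bus=[BusRd]  L0: P0=S P1=S  mem[L0]=80
19. P1: load  L2  bus=[-]  L2: P0=I P1=M  mem[L2]=87

invalidations = 1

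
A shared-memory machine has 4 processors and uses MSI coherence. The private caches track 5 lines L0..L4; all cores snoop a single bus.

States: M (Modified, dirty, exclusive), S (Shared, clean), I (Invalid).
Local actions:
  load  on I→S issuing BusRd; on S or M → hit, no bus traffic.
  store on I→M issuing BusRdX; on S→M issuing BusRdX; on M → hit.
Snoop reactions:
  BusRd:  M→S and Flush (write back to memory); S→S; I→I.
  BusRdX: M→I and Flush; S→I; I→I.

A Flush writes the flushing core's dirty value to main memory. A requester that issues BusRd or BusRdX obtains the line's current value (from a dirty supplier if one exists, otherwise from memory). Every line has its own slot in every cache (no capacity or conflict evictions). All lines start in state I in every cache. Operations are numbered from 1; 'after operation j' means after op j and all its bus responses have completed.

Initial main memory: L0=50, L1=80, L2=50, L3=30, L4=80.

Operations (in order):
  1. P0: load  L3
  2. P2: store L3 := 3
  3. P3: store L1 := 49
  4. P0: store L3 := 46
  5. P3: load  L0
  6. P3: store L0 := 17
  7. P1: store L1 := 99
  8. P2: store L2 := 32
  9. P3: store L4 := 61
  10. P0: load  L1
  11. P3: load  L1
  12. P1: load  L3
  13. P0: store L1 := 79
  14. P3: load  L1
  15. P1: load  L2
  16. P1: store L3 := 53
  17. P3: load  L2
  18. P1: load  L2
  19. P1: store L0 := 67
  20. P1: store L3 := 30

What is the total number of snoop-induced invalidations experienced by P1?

invalidations = 1

  op1 P0: load  L3 → S/I/I/I on L3; bus BusRd; mem=30
  op2 P2: store L3 := 3 → I/I/M/I on L3; bus BusRdX; mem=30
  op3 P3: store L1 := 49 → I/I/I/M on L1; bus BusRdX; mem=80
  op4 P0: store L3 := 46 → M/I/I/I on L3; bus BusRdX Flush; mem=3
  op5 P3: load  L0 → I/I/I/S on L0; bus BusRd; mem=50
  op6 P3: store L0 := 17 → I/I/I/M on L0; bus BusRdX; mem=50
  op7 P1: store L1 := 99 → I/M/I/I on L1; bus BusRdX Flush; mem=49
  op8 P2: store L2 := 32 → I/I/M/I on L2; bus BusRdX; mem=50
  op9 P3: store L4 := 61 → I/I/I/M on L4; bus BusRdX; mem=80
  op10 P0: load  L1 → S/S/I/I on L1; bus BusRd Flush; mem=99
  op11 P3: load  L1 → S/S/I/S on L1; bus BusRd; mem=99
  op12 P1: load  L3 → S/S/I/I on L3; bus BusRd Flush; mem=46
  op13 P0: store L1 := 79 → M/I/I/I on L1; bus BusRdX; mem=99
  op14 P3: load  L1 → S/I/I/S on L1; bus BusRd Flush; mem=79
  op15 P1: load  L2 → I/S/S/I on L2; bus BusRd Flush; mem=32
  op16 P1: store L3 := 53 → I/M/I/I on L3; bus BusRdX; mem=46
  op17 P3: load  L2 → I/S/S/S on L2; bus BusRd; mem=32
  op18 P1: load  L2 → I/S/S/S on L2; bus (none); mem=32
  op19 P1: store L0 := 67 → I/M/I/I on L0; bus BusRdX Flush; mem=17
  op20 P1: store L3 := 30 → I/M/I/I on L3; bus (none); mem=46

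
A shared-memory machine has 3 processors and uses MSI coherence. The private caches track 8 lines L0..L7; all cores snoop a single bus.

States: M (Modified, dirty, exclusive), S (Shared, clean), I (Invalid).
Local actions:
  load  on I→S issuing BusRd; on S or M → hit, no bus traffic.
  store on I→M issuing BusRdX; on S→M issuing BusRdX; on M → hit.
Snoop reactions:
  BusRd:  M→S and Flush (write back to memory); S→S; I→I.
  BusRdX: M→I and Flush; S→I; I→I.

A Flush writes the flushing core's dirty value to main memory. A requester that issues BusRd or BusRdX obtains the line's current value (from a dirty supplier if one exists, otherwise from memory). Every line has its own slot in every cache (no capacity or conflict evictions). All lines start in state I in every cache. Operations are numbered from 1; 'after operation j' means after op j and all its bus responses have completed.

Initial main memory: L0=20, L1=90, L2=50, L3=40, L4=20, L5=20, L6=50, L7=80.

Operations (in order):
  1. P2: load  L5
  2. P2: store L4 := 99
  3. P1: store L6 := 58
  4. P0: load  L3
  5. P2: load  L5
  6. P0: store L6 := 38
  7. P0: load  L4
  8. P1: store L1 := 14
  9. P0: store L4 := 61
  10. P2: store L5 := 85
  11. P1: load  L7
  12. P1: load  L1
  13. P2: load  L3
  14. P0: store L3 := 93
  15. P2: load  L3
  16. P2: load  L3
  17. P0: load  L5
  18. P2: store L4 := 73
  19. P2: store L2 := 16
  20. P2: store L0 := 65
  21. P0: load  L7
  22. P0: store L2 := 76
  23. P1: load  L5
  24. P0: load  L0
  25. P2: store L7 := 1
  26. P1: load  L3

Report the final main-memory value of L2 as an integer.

step 1: P2: load  L5  ⟶  IIS  (L5)  txn=BusRd  M[L5]=20
step 2: P2: store L4 := 99  ⟶  IIM  (L4)  txn=BusRdX  M[L4]=20
step 3: P1: store L6 := 58  ⟶  IMI  (L6)  txn=BusRdX  M[L6]=50
step 4: P0: load  L3  ⟶  SII  (L3)  txn=BusRd  M[L3]=40
step 5: P2: load  L5  ⟶  IIS  (L5)  txn=∅  M[L5]=20
step 6: P0: store L6 := 38  ⟶  MII  (L6)  txn=BusRdX+Flush  M[L6]=58
step 7: P0: load  L4  ⟶  SIS  (L4)  txn=BusRd+Flush  M[L4]=99
step 8: P1: store L1 := 14  ⟶  IMI  (L1)  txn=BusRdX  M[L1]=90
step 9: P0: store L4 := 61  ⟶  MII  (L4)  txn=BusRdX  M[L4]=99
step 10: P2: store L5 := 85  ⟶  IIM  (L5)  txn=BusRdX  M[L5]=20
step 11: P1: load  L7  ⟶  ISI  (L7)  txn=BusRd  M[L7]=80
step 12: P1: load  L1  ⟶  IMI  (L1)  txn=∅  M[L1]=90
step 13: P2: load  L3  ⟶  SIS  (L3)  txn=BusRd  M[L3]=40
step 14: P0: store L3 := 93  ⟶  MII  (L3)  txn=BusRdX  M[L3]=40
step 15: P2: load  L3  ⟶  SIS  (L3)  txn=BusRd+Flush  M[L3]=93
step 16: P2: load  L3  ⟶  SIS  (L3)  txn=∅  M[L3]=93
step 17: P0: load  L5  ⟶  SIS  (L5)  txn=BusRd+Flush  M[L5]=85
step 18: P2: store L4 := 73  ⟶  IIM  (L4)  txn=BusRdX+Flush  M[L4]=61
step 19: P2: store L2 := 16  ⟶  IIM  (L2)  txn=BusRdX  M[L2]=50
step 20: P2: store L0 := 65  ⟶  IIM  (L0)  txn=BusRdX  M[L0]=20
step 21: P0: load  L7  ⟶  SSI  (L7)  txn=BusRd  M[L7]=80
step 22: P0: store L2 := 76  ⟶  MII  (L2)  txn=BusRdX+Flush  M[L2]=16
step 23: P1: load  L5  ⟶  SSS  (L5)  txn=BusRd  M[L5]=85
step 24: P0: load  L0  ⟶  SIS  (L0)  txn=BusRd+Flush  M[L0]=65
step 25: P2: store L7 := 1  ⟶  IIM  (L7)  txn=BusRdX  M[L7]=80
step 26: P1: load  L3  ⟶  SSS  (L3)  txn=BusRd  M[L3]=93

memory[L2] = 16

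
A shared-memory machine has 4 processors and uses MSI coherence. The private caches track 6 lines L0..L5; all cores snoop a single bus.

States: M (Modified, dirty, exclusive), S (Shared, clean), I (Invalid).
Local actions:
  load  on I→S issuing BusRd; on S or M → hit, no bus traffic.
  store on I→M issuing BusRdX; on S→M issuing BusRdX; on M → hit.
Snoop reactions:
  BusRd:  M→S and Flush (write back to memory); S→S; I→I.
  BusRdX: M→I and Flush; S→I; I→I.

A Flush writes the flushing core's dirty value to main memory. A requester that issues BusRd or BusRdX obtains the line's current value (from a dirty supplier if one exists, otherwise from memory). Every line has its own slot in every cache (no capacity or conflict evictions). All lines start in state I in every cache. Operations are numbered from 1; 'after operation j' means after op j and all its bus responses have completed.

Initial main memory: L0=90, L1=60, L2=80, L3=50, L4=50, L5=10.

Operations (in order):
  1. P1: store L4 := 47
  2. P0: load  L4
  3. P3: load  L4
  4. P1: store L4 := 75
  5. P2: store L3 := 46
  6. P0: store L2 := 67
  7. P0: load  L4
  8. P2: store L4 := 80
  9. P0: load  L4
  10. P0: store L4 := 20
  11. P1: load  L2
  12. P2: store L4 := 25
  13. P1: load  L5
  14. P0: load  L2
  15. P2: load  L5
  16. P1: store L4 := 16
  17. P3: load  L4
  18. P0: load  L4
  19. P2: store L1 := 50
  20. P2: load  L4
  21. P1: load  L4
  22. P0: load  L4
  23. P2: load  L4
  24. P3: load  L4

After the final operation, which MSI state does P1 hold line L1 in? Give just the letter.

state = I

1. P1: store L4 := 47  bus=[BusRdX]  L4: P0=I P1=M P2=I P3=I  mem[L4]=50
2. P0: load  L4  bus=[BusRd,Flush]  L4: P0=S P1=S P2=I P3=I  mem[L4]=47
3. P3: load  L4  bus=[BusRd]  L4: P0=S P1=S P2=I P3=S  mem[L4]=47
4. P1: store L4 := 75  bus=[BusRdX]  L4: P0=I P1=M P2=I P3=I  mem[L4]=47
5. P2: store L3 := 46  bus=[BusRdX]  L3: P0=I P1=I P2=M P3=I  mem[L3]=50
6. P0: store L2 := 67  bus=[BusRdX]  L2: P0=M P1=I P2=I P3=I  mem[L2]=80
7. P0: load  L4  bus=[BusRd,Flush]  L4: P0=S P1=S P2=I P3=I  mem[L4]=75
8. P2: store L4 := 80  bus=[BusRdX]  L4: P0=I P1=I P2=M P3=I  mem[L4]=75
9. P0: load  L4  bus=[BusRd,Flush]  L4: P0=S P1=I P2=S P3=I  mem[L4]=80
10. P0: store L4 := 20  bus=[BusRdX]  L4: P0=M P1=I P2=I P3=I  mem[L4]=80
11. P1: load  L2  bus=[BusRd,Flush]  L2: P0=S P1=S P2=I P3=I  mem[L2]=67
12. P2: store L4 := 25  bus=[BusRdX,Flush]  L4: P0=I P1=I P2=M P3=I  mem[L4]=20
13. P1: load  L5  bus=[BusRd]  L5: P0=I P1=S P2=I P3=I  mem[L5]=10
14. P0: load  L2  bus=[-]  L2: P0=S P1=S P2=I P3=I  mem[L2]=67
15. P2: load  L5  bus=[BusRd]  L5: P0=I P1=S P2=S P3=I  mem[L5]=10
16. P1: store L4 := 16  bus=[BusRdX,Flush]  L4: P0=I P1=M P2=I P3=I  mem[L4]=25
17. P3: load  L4  bus=[BusRd,Flush]  L4: P0=I P1=S P2=I P3=S  mem[L4]=16
18. P0: load  L4  bus=[BusRd]  L4: P0=S P1=S P2=I P3=S  mem[L4]=16
19. P2: store L1 := 50  bus=[BusRdX]  L1: P0=I P1=I P2=M P3=I  mem[L1]=60
20. P2: load  L4  bus=[BusRd]  L4: P0=S P1=S P2=S P3=S  mem[L4]=16
21. P1: load  L4  bus=[-]  L4: P0=S P1=S P2=S P3=S  mem[L4]=16
22. P0: load  L4  bus=[-]  L4: P0=S P1=S P2=S P3=S  mem[L4]=16
23. P2: load  L4  bus=[-]  L4: P0=S P1=S P2=S P3=S  mem[L4]=16
24. P3: load  L4  bus=[-]  L4: P0=S P1=S P2=S P3=S  mem[L4]=16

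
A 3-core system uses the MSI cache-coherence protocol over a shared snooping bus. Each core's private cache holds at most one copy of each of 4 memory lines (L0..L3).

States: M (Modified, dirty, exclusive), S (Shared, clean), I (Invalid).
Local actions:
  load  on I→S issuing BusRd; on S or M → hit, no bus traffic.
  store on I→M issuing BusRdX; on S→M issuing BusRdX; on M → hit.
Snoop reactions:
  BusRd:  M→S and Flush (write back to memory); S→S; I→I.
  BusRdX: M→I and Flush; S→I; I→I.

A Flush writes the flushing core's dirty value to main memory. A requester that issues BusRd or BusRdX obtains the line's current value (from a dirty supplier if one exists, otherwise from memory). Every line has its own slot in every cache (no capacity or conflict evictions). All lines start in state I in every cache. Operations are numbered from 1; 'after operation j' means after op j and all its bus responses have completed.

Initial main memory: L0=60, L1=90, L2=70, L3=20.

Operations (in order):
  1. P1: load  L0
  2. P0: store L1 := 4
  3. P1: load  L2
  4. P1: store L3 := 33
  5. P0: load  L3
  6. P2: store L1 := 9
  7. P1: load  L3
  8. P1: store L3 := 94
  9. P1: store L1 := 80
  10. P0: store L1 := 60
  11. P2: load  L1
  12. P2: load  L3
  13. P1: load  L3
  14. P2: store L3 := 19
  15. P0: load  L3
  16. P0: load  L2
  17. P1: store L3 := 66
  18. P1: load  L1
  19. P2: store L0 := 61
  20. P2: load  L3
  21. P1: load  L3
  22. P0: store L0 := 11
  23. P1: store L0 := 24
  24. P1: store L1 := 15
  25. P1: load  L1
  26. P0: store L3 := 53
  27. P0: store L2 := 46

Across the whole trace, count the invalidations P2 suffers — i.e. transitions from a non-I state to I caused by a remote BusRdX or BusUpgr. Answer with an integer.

step 1: P1: load  L0  ⟶  ISI  (L0)  txn=BusRd  M[L0]=60
step 2: P0: store L1 := 4  ⟶  MII  (L1)  txn=BusRdX  M[L1]=90
step 3: P1: load  L2  ⟶  ISI  (L2)  txn=BusRd  M[L2]=70
step 4: P1: store L3 := 33  ⟶  IMI  (L3)  txn=BusRdX  M[L3]=20
step 5: P0: load  L3  ⟶  SSI  (L3)  txn=BusRd+Flush  M[L3]=33
step 6: P2: store L1 := 9  ⟶  IIM  (L1)  txn=BusRdX+Flush  M[L1]=4
step 7: P1: load  L3  ⟶  SSI  (L3)  txn=∅  M[L3]=33
step 8: P1: store L3 := 94  ⟶  IMI  (L3)  txn=BusRdX  M[L3]=33
step 9: P1: store L1 := 80  ⟶  IMI  (L1)  txn=BusRdX+Flush  M[L1]=9
step 10: P0: store L1 := 60  ⟶  MII  (L1)  txn=BusRdX+Flush  M[L1]=80
step 11: P2: load  L1  ⟶  SIS  (L1)  txn=BusRd+Flush  M[L1]=60
step 12: P2: load  L3  ⟶  ISS  (L3)  txn=BusRd+Flush  M[L3]=94
step 13: P1: load  L3  ⟶  ISS  (L3)  txn=∅  M[L3]=94
step 14: P2: store L3 := 19  ⟶  IIM  (L3)  txn=BusRdX  M[L3]=94
step 15: P0: load  L3  ⟶  SIS  (L3)  txn=BusRd+Flush  M[L3]=19
step 16: P0: load  L2  ⟶  SSI  (L2)  txn=BusRd  M[L2]=70
step 17: P1: store L3 := 66  ⟶  IMI  (L3)  txn=BusRdX  M[L3]=19
step 18: P1: load  L1  ⟶  SSS  (L1)  txn=BusRd  M[L1]=60
step 19: P2: store L0 := 61  ⟶  IIM  (L0)  txn=BusRdX  M[L0]=60
step 20: P2: load  L3  ⟶  ISS  (L3)  txn=BusRd+Flush  M[L3]=66
step 21: P1: load  L3  ⟶  ISS  (L3)  txn=∅  M[L3]=66
step 22: P0: store L0 := 11  ⟶  MII  (L0)  txn=BusRdX+Flush  M[L0]=61
step 23: P1: store L0 := 24  ⟶  IMI  (L0)  txn=BusRdX+Flush  M[L0]=11
step 24: P1: store L1 := 15  ⟶  IMI  (L1)  txn=BusRdX  M[L1]=60
step 25: P1: load  L1  ⟶  IMI  (L1)  txn=∅  M[L1]=60
step 26: P0: store L3 := 53  ⟶  MII  (L3)  txn=BusRdX  M[L3]=66
step 27: P0: store L2 := 46  ⟶  MII  (L2)  txn=BusRdX  M[L2]=70

invalidations = 5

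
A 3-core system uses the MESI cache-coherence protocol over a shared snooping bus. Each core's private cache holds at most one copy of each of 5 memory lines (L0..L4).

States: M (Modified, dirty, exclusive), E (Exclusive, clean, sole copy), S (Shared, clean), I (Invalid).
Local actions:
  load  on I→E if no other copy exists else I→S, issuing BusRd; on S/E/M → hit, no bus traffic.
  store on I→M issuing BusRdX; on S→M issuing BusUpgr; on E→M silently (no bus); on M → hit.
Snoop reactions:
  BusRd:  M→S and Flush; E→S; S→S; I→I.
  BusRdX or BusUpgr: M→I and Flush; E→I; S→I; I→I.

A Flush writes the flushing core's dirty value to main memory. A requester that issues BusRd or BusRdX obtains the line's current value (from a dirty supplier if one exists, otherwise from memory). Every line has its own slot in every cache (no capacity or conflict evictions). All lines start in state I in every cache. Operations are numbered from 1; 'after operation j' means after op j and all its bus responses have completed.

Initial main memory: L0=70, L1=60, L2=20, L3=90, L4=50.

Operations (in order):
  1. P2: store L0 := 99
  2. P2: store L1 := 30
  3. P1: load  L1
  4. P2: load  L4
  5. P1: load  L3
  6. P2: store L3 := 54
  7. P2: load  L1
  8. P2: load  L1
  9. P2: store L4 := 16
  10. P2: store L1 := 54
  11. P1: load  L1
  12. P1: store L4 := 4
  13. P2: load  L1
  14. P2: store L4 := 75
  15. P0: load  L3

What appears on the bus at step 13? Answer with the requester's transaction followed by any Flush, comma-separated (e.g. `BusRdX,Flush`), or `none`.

bus = none

1. P2: store L0 := 99  bus=[BusRdX]  L0: P0=I P1=I P2=M  mem[L0]=70
2. P2: store L1 := 30  bus=[BusRdX]  L1: P0=I P1=I P2=M  mem[L1]=60
3. P1: load  L1  bus=[BusRd,Flush]  L1: P0=I P1=S P2=S  mem[L1]=30
4. P2: load  L4  bus=[BusRd]  L4: P0=I P1=I P2=E  mem[L4]=50
5. P1: load  L3  bus=[BusRd]  L3: P0=I P1=E P2=I  mem[L3]=90
6. P2: store L3 := 54  bus=[BusRdX]  L3: P0=I P1=I P2=M  mem[L3]=90
7. P2: load  L1  bus=[-]  L1: P0=I P1=S P2=S  mem[L1]=30
8. P2: load  L1  bus=[-]  L1: P0=I P1=S P2=S  mem[L1]=30
9. P2: store L4 := 16  bus=[-]  L4: P0=I P1=I P2=M  mem[L4]=50
10. P2: store L1 := 54  bus=[BusUpgr]  L1: P0=I P1=I P2=M  mem[L1]=30
11. P1: load  L1  bus=[BusRd,Flush]  L1: P0=I P1=S P2=S  mem[L1]=54
12. P1: store L4 := 4  bus=[BusRdX,Flush]  L4: P0=I P1=M P2=I  mem[L4]=16
13. P2: load  L1  bus=[-]  L1: P0=I P1=S P2=S  mem[L1]=54
14. P2: store L4 := 75  bus=[BusRdX,Flush]  L4: P0=I P1=I P2=M  mem[L4]=4
15. P0: load  L3  bus=[BusRd,Flush]  L3: P0=S P1=I P2=S  mem[L3]=54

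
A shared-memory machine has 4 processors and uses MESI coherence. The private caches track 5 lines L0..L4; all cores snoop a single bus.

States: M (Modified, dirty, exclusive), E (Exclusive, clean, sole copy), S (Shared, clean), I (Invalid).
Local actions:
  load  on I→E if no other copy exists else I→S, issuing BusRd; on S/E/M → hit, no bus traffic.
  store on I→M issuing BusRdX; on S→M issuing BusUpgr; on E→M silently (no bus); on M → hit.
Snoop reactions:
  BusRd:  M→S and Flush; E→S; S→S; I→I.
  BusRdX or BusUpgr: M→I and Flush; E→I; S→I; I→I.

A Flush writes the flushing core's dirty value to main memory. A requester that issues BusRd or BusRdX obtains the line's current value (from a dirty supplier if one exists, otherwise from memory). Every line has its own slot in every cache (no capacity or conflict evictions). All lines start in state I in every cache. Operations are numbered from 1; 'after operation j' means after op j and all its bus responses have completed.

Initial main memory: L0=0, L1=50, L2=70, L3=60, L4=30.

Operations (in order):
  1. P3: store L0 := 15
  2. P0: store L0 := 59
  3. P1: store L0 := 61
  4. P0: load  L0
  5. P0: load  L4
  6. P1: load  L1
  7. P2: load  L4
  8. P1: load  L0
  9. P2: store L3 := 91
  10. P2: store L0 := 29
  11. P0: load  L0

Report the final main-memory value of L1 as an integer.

memory[L1] = 50

[1] P3: store L0 := 15 | P0:I, P1:I, P2:I, P3:M(15) | bus: BusRdX
[2] P0: store L0 := 59 | P0:M(59), P1:I, P2:I, P3:I | bus: BusRdX,Flush
[3] P1: store L0 := 61 | P0:I, P1:M(61), P2:I, P3:I | bus: BusRdX,Flush
[4] P0: load  L0 | P0:S(61), P1:S(61), P2:I, P3:I | bus: BusRd,Flush
[5] P0: load  L4 | P0:E(30), P1:I, P2:I, P3:I | bus: BusRd
[6] P1: load  L1 | P0:I, P1:E(50), P2:I, P3:I | bus: BusRd
[7] P2: load  L4 | P0:S(30), P1:I, P2:S(30), P3:I | bus: BusRd
[8] P1: load  L0 | P0:S(61), P1:S(61), P2:I, P3:I | bus: none
[9] P2: store L3 := 91 | P0:I, P1:I, P2:M(91), P3:I | bus: BusRdX
[10] P2: store L0 := 29 | P0:I, P1:I, P2:M(29), P3:I | bus: BusRdX
[11] P0: load  L0 | P0:S(29), P1:I, P2:S(29), P3:I | bus: BusRd,Flush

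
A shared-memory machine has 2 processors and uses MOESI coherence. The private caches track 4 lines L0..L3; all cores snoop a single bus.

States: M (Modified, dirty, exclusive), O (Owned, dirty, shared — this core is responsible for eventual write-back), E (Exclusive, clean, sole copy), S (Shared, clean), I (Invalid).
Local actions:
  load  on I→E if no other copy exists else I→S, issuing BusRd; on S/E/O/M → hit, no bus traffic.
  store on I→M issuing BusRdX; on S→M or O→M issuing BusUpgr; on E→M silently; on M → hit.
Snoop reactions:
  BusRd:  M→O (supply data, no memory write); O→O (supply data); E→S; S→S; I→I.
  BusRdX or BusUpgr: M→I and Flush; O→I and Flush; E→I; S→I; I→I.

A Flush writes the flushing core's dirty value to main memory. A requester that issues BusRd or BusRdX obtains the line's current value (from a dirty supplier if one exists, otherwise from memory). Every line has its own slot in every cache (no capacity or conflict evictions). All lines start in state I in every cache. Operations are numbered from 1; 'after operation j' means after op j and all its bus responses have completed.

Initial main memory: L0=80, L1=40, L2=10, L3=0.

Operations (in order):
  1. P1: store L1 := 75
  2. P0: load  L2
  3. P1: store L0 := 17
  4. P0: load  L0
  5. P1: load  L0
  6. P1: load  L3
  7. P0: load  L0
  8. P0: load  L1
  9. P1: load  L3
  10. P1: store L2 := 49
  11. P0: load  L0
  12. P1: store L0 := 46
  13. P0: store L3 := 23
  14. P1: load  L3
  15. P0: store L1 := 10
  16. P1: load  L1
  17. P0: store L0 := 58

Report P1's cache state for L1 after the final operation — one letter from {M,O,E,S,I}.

state = S

step 1: P1: store L1 := 75  ⟶  IM  (L1)  txn=BusRdX  M[L1]=40
step 2: P0: load  L2  ⟶  EI  (L2)  txn=BusRd  M[L2]=10
step 3: P1: store L0 := 17  ⟶  IM  (L0)  txn=BusRdX  M[L0]=80
step 4: P0: load  L0  ⟶  SO  (L0)  txn=BusRd  M[L0]=80
step 5: P1: load  L0  ⟶  SO  (L0)  txn=∅  M[L0]=80
step 6: P1: load  L3  ⟶  IE  (L3)  txn=BusRd  M[L3]=0
step 7: P0: load  L0  ⟶  SO  (L0)  txn=∅  M[L0]=80
step 8: P0: load  L1  ⟶  SO  (L1)  txn=BusRd  M[L1]=40
step 9: P1: load  L3  ⟶  IE  (L3)  txn=∅  M[L3]=0
step 10: P1: store L2 := 49  ⟶  IM  (L2)  txn=BusRdX  M[L2]=10
step 11: P0: load  L0  ⟶  SO  (L0)  txn=∅  M[L0]=80
step 12: P1: store L0 := 46  ⟶  IM  (L0)  txn=BusUpgr  M[L0]=80
step 13: P0: store L3 := 23  ⟶  MI  (L3)  txn=BusRdX  M[L3]=0
step 14: P1: load  L3  ⟶  OS  (L3)  txn=BusRd  M[L3]=0
step 15: P0: store L1 := 10  ⟶  MI  (L1)  txn=BusUpgr+Flush  M[L1]=75
step 16: P1: load  L1  ⟶  OS  (L1)  txn=BusRd  M[L1]=75
step 17: P0: store L0 := 58  ⟶  MI  (L0)  txn=BusRdX+Flush  M[L0]=46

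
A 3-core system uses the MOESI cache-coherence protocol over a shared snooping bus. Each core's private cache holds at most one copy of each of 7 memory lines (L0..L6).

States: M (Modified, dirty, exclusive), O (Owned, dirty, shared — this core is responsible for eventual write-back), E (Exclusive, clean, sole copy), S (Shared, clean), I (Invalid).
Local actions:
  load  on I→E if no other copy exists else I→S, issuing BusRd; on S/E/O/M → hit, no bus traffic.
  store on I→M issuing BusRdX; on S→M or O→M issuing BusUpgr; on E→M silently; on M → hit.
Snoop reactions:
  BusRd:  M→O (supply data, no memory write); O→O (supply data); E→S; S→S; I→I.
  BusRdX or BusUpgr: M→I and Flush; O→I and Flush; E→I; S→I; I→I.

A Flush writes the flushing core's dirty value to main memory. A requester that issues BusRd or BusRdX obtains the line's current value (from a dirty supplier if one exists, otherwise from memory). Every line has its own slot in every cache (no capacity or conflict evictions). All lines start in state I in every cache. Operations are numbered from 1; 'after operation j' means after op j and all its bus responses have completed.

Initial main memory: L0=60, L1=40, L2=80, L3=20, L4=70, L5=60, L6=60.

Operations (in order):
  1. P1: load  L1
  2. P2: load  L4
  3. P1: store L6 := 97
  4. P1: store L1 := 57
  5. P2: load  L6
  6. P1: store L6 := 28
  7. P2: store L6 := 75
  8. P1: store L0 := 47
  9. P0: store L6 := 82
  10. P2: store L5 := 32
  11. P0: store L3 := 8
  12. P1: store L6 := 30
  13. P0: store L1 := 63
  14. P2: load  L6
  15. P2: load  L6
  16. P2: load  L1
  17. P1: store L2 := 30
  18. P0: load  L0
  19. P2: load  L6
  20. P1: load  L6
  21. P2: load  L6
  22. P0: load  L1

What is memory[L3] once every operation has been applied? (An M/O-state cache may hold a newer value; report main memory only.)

memory[L3] = 20

[1] P1: load  L1 | P0:I, P1:E(40), P2:I | bus: BusRd
[2] P2: load  L4 | P0:I, P1:I, P2:E(70) | bus: BusRd
[3] P1: store L6 := 97 | P0:I, P1:M(97), P2:I | bus: BusRdX
[4] P1: store L1 := 57 | P0:I, P1:M(57), P2:I | bus: none
[5] P2: load  L6 | P0:I, P1:O(97), P2:S(97) | bus: BusRd
[6] P1: store L6 := 28 | P0:I, P1:M(28), P2:I | bus: BusUpgr
[7] P2: store L6 := 75 | P0:I, P1:I, P2:M(75) | bus: BusRdX,Flush
[8] P1: store L0 := 47 | P0:I, P1:M(47), P2:I | bus: BusRdX
[9] P0: store L6 := 82 | P0:M(82), P1:I, P2:I | bus: BusRdX,Flush
[10] P2: store L5 := 32 | P0:I, P1:I, P2:M(32) | bus: BusRdX
[11] P0: store L3 := 8 | P0:M(8), P1:I, P2:I | bus: BusRdX
[12] P1: store L6 := 30 | P0:I, P1:M(30), P2:I | bus: BusRdX,Flush
[13] P0: store L1 := 63 | P0:M(63), P1:I, P2:I | bus: BusRdX,Flush
[14] P2: load  L6 | P0:I, P1:O(30), P2:S(30) | bus: BusRd
[15] P2: load  L6 | P0:I, P1:O(30), P2:S(30) | bus: none
[16] P2: load  L1 | P0:O(63), P1:I, P2:S(63) | bus: BusRd
[17] P1: store L2 := 30 | P0:I, P1:M(30), P2:I | bus: BusRdX
[18] P0: load  L0 | P0:S(47), P1:O(47), P2:I | bus: BusRd
[19] P2: load  L6 | P0:I, P1:O(30), P2:S(30) | bus: none
[20] P1: load  L6 | P0:I, P1:O(30), P2:S(30) | bus: none
[21] P2: load  L6 | P0:I, P1:O(30), P2:S(30) | bus: none
[22] P0: load  L1 | P0:O(63), P1:I, P2:S(63) | bus: none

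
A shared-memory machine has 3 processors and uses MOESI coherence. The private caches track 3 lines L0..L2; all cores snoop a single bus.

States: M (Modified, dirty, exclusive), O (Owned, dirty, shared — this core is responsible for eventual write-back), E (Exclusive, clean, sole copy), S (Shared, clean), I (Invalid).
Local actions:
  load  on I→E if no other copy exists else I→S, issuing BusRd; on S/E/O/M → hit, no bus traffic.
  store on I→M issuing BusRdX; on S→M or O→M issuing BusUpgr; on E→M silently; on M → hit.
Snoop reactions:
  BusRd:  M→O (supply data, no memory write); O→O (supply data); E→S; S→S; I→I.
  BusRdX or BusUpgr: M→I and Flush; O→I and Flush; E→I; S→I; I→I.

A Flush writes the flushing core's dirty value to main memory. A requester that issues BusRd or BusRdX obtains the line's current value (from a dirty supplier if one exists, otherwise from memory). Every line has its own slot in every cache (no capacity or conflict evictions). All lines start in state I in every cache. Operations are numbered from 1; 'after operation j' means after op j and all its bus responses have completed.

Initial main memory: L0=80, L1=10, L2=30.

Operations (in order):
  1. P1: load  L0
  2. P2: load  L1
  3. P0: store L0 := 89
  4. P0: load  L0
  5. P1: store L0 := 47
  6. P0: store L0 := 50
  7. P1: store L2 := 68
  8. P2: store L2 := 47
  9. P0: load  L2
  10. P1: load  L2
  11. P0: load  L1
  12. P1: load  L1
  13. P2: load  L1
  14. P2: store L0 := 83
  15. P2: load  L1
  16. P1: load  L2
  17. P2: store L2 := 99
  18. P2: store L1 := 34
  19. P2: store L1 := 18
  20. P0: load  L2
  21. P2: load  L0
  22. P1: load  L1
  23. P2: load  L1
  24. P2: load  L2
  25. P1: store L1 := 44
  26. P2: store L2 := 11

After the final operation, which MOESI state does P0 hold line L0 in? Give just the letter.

state = I

1. P1: load  L0  bus=[BusRd]  L0: P0=I P1=E P2=I  mem[L0]=80
2. P2: load  L1  bus=[BusRd]  L1: P0=I P1=I P2=E  mem[L1]=10
3. P0: store L0 := 89  bus=[BusRdX]  L0: P0=M P1=I P2=I  mem[L0]=80
4. P0: load  L0  bus=[-]  L0: P0=M P1=I P2=I  mem[L0]=80
5. P1: store L0 := 47  bus=[BusRdX,Flush]  L0: P0=I P1=M P2=I  mem[L0]=89
6. P0: store L0 := 50  bus=[BusRdX,Flush]  L0: P0=M P1=I P2=I  mem[L0]=47
7. P1: store L2 := 68  bus=[BusRdX]  L2: P0=I P1=M P2=I  mem[L2]=30
8. P2: store L2 := 47  bus=[BusRdX,Flush]  L2: P0=I P1=I P2=M  mem[L2]=68
9. P0: load  L2  bus=[BusRd]  L2: P0=S P1=I P2=O  mem[L2]=68
10. P1: load  L2  bus=[BusRd]  L2: P0=S P1=S P2=O  mem[L2]=68
11. P0: load  L1  bus=[BusRd]  L1: P0=S P1=I P2=S  mem[L1]=10
12. P1: load  L1  bus=[BusRd]  L1: P0=S P1=S P2=S  mem[L1]=10
13. P2: load  L1  bus=[-]  L1: P0=S P1=S P2=S  mem[L1]=10
14. P2: store L0 := 83  bus=[BusRdX,Flush]  L0: P0=I P1=I P2=M  mem[L0]=50
15. P2: load  L1  bus=[-]  L1: P0=S P1=S P2=S  mem[L1]=10
16. P1: load  L2  bus=[-]  L2: P0=S P1=S P2=O  mem[L2]=68
17. P2: store L2 := 99  bus=[BusUpgr]  L2: P0=I P1=I P2=M  mem[L2]=68
18. P2: store L1 := 34  bus=[BusUpgr]  L1: P0=I P1=I P2=M  mem[L1]=10
19. P2: store L1 := 18  bus=[-]  L1: P0=I P1=I P2=M  mem[L1]=10
20. P0: load  L2  bus=[BusRd]  L2: P0=S P1=I P2=O  mem[L2]=68
21. P2: load  L0  bus=[-]  L0: P0=I P1=I P2=M  mem[L0]=50
22. P1: load  L1  bus=[BusRd]  L1: P0=I P1=S P2=O  mem[L1]=10
23. P2: load  L1  bus=[-]  L1: P0=I P1=S P2=O  mem[L1]=10
24. P2: load  L2  bus=[-]  L2: P0=S P1=I P2=O  mem[L2]=68
25. P1: store L1 := 44  bus=[BusUpgr,Flush]  L1: P0=I P1=M P2=I  mem[L1]=18
26. P2: store L2 := 11  bus=[BusUpgr]  L2: P0=I P1=I P2=M  mem[L2]=68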